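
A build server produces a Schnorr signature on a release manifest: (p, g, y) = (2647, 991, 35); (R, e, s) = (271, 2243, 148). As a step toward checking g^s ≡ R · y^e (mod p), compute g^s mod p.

740

991^2 = 982081 ≡ 44
991^4 ≡ 44^2 = 1936
991^8 ≡ 1936^2 = 3748096 ≡ 2591
991^16 ≡ 2591^2 = 6713281 ≡ 489
991^32 ≡ 489^2 = 239121 ≡ 891
991^64 ≡ 891^2 = 793881 ≡ 2428
991^128 ≡ 2428^2 = 5895184 ≡ 315
148 = 128 + 16 + 4, so 991^148 ≡ 315·489·1936 ≡ 740 (mod 2647)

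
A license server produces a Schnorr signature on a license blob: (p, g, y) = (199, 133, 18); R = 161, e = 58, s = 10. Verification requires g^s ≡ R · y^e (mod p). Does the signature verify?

g^s mod p:
133^2 = 17689 ≡ 177
133^4 ≡ 177^2 = 31329 ≡ 86
133^8 ≡ 86^2 = 7396 ≡ 33
10 = 8 + 2, so 133^10 ≡ 33·177 ≡ 70 (mod 199)
R · y^e mod p:
18^2 = 324 ≡ 125
18^4 ≡ 125^2 = 15625 ≡ 103
18^8 ≡ 103^2 = 10609 ≡ 62
18^16 ≡ 62^2 = 3844 ≡ 63
18^32 ≡ 63^2 = 3969 ≡ 188
58 = 32 + 16 + 8 + 2, so 18^58 ≡ 188·63·62·125 ≡ 61 (mod 199)
161·61 = 9821 ≡ 70 (mod 199)
70 ≡ 70 (mod 199); signature holds.

verifies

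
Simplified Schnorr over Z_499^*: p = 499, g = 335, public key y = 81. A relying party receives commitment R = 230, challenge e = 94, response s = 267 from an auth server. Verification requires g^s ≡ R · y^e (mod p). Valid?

yes

g^s mod p:
335^2 = 112225 ≡ 449
335^4 ≡ 449^2 = 201601 ≡ 5
335^8 ≡ 5^2 = 25
335^16 ≡ 25^2 = 625 ≡ 126
335^32 ≡ 126^2 = 15876 ≡ 407
335^64 ≡ 407^2 = 165649 ≡ 480
335^128 ≡ 480^2 = 230400 ≡ 361
335^256 ≡ 361^2 = 130321 ≡ 82
267 = 256 + 8 + 2 + 1, so 335^267 ≡ 82·25·449·335 ≡ 187 (mod 499)
R · y^e mod p:
81^2 = 6561 ≡ 74
81^4 ≡ 74^2 = 5476 ≡ 486
81^8 ≡ 486^2 = 236196 ≡ 169
81^16 ≡ 169^2 = 28561 ≡ 118
81^32 ≡ 118^2 = 13924 ≡ 451
81^64 ≡ 451^2 = 203401 ≡ 308
94 = 64 + 16 + 8 + 4 + 2, so 81^94 ≡ 308·118·169·486·74 ≡ 16 (mod 499)
230·16 = 3680 ≡ 187 (mod 499)
187 ≡ 187 (mod 499); signature holds.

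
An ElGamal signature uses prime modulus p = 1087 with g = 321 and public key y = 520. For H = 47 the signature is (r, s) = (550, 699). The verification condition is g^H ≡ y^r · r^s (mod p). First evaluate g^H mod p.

Squares mod 1087: 321^1≡321, 321^2≡863, 321^4≡174, 321^8≡927, 321^16≡599, 321^32≡91
47 = 32 + 8 + 4 + 2 + 1, so 321^47 ≡ 91·927·174·863·321 ≡ 864 (mod 1087)

864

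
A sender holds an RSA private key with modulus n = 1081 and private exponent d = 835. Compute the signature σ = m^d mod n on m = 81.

807

m^835 mod 1081 = 807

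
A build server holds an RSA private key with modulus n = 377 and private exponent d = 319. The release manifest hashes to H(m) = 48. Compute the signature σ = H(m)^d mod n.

230

(H(m))^2 ≡ 48^2 = 2304 ≡ 42
(H(m))^4 ≡ 42^2 = 1764 ≡ 256
(H(m))^8 ≡ 256^2 = 65536 ≡ 315
(H(m))^16 ≡ 315^2 = 99225 ≡ 74
(H(m))^32 ≡ 74^2 = 5476 ≡ 198
(H(m))^64 ≡ 198^2 = 39204 ≡ 373
(H(m))^128 ≡ 373^2 = 139129 ≡ 16
(H(m))^256 ≡ 16^2 = 256
319 = 256 + 32 + 16 + 8 + 4 + 2 + 1, so (H(m))^319 ≡ 256·198·74·315·256·42·48 ≡ 230 (mod 377)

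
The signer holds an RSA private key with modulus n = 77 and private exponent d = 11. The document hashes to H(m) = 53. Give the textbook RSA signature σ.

Squares mod 77: (H(m))^1≡53, (H(m))^2≡37, (H(m))^4≡60, (H(m))^8≡58
11 = 8 + 2 + 1, so (H(m))^11 ≡ 58·37·53 ≡ 9 (mod 77)

9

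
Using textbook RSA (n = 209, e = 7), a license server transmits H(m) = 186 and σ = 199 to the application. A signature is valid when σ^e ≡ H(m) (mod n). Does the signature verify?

does not verify

σ^2 ≡ 199^2 = 39601 ≡ 100
σ^4 ≡ 100^2 = 10000 ≡ 177
7 = 4 + 2 + 1, so σ^7 ≡ 177·100·199 ≡ 23 (mod 209)
The recovered value 23 does not match the digest 186.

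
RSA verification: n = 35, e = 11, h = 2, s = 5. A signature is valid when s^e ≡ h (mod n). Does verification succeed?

fails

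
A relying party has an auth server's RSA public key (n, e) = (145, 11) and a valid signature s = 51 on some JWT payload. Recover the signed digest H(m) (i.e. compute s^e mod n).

6

s^2 ≡ 51^2 = 2601 ≡ 136
s^4 ≡ 136^2 = 18496 ≡ 81
s^8 ≡ 81^2 = 6561 ≡ 36
11 = 8 + 2 + 1, so s^11 ≡ 36·136·51 ≡ 6 (mod 145)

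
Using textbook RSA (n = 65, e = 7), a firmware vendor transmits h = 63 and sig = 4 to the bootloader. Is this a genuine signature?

forged

sig^2 ≡ 4^2 = 16
sig^4 ≡ 16^2 = 256 ≡ 61
7 = 4 + 2 + 1, so sig^7 ≡ 61·16·4 ≡ 4 (mod 65)
The recovered value 4 does not match the digest 63.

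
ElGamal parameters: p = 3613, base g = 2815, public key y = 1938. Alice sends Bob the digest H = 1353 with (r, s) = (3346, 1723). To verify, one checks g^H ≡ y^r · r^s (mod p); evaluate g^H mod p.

2815^1353 mod 3613 = 2734

2734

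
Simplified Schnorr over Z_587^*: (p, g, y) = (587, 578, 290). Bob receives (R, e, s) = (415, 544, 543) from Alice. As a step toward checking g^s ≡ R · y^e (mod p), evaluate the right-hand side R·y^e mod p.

290^2 = 84100 ≡ 159
290^4 ≡ 159^2 = 25281 ≡ 40
290^8 ≡ 40^2 = 1600 ≡ 426
290^16 ≡ 426^2 = 181476 ≡ 93
290^32 ≡ 93^2 = 8649 ≡ 431
290^64 ≡ 431^2 = 185761 ≡ 269
290^128 ≡ 269^2 = 72361 ≡ 160
290^256 ≡ 160^2 = 25600 ≡ 359
290^512 ≡ 359^2 = 128881 ≡ 328
544 = 512 + 32, so 290^544 ≡ 328·431 ≡ 488 (mod 587)
R · y^e ≡ 415·488 = 202520 ≡ 5 (mod 587)

5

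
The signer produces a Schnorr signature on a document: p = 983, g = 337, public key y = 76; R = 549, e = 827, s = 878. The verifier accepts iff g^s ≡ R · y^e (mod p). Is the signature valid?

invalid

g^s mod p:
337^2 = 113569 ≡ 524
337^4 ≡ 524^2 = 274576 ≡ 319
337^8 ≡ 319^2 = 101761 ≡ 512
337^16 ≡ 512^2 = 262144 ≡ 666
337^32 ≡ 666^2 = 443556 ≡ 223
337^64 ≡ 223^2 = 49729 ≡ 579
337^128 ≡ 579^2 = 335241 ≡ 38
337^256 ≡ 38^2 = 1444 ≡ 461
337^512 ≡ 461^2 = 212521 ≡ 193
878 = 512 + 256 + 64 + 32 + 8 + 4 + 2, so 337^878 ≡ 193·461·579·223·512·319·524 ≡ 23 (mod 983)
R · y^e mod p:
76^2 = 5776 ≡ 861
76^4 ≡ 861^2 = 741321 ≡ 139
76^8 ≡ 139^2 = 19321 ≡ 644
76^16 ≡ 644^2 = 414736 ≡ 893
76^32 ≡ 893^2 = 797449 ≡ 236
76^64 ≡ 236^2 = 55696 ≡ 648
76^128 ≡ 648^2 = 419904 ≡ 163
76^256 ≡ 163^2 = 26569 ≡ 28
76^512 ≡ 28^2 = 784
827 = 512 + 256 + 32 + 16 + 8 + 2 + 1, so 76^827 ≡ 784·28·236·893·644·861·76 ≡ 786 (mod 983)
549·786 = 431514 ≡ 960 (mod 983)
23 ≠ 960; the check fails.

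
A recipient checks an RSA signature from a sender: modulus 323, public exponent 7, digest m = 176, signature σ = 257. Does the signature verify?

does not verify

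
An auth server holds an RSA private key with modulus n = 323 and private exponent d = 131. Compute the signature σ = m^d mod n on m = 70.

Squares mod 323: m^1≡70, m^2≡55, m^4≡118, m^8≡35, m^16≡256, m^32≡290, m^64≡120, m^128≡188
131 = 128 + 2 + 1, so m^131 ≡ 188·55·70 ≡ 280 (mod 323)

280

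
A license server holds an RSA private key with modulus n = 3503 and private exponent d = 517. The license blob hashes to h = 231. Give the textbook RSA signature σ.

732

Squares mod 3503: h^1≡231, h^2≡816, h^4≡286, h^8≡1227, h^16≡2742, h^32≡1126, h^64≡3293, h^128≡2064, h^256≡448, h^512≡1033
517 = 512 + 4 + 1, so h^517 ≡ 1033·286·231 ≡ 732 (mod 3503)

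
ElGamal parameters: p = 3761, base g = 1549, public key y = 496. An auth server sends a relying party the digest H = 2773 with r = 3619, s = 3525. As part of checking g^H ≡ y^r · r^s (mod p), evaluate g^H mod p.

1549^2 = 2399401 ≡ 3644
1549^4 ≡ 3644^2 = 13278736 ≡ 2406
1549^8 ≡ 2406^2 = 5788836 ≡ 657
1549^16 ≡ 657^2 = 431649 ≡ 2895
1549^32 ≡ 2895^2 = 8381025 ≡ 1517
1549^64 ≡ 1517^2 = 2301289 ≡ 3318
1549^128 ≡ 3318^2 = 11009124 ≡ 677
1549^256 ≡ 677^2 = 458329 ≡ 3248
1549^512 ≡ 3248^2 = 10549504 ≡ 3660
1549^1024 ≡ 3660^2 = 13395600 ≡ 2679
1549^2048 ≡ 2679^2 = 7177041 ≡ 1053
2773 = 2048 + 512 + 128 + 64 + 16 + 4 + 1, so 1549^2773 ≡ 1053·3660·677·3318·2895·2406·1549 ≡ 190 (mod 3761)

190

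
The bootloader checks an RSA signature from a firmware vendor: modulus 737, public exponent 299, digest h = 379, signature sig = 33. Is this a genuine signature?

Squares mod 737: sig^1≡33, sig^2≡352, sig^4≡88, sig^8≡374, sig^16≡583, sig^32≡132, sig^64≡473, sig^128≡418, sig^256≡55
299 = 256 + 32 + 8 + 2 + 1, so sig^299 ≡ 55·132·374·352·33 ≡ 352 (mod 737)
The recovered value 352 does not match the digest 379.

forged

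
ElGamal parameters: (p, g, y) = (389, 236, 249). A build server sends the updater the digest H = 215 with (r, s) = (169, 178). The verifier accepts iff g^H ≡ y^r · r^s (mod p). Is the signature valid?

Left side g^H mod p:
Squares mod 389: 236^1≡236, 236^2≡69, 236^4≡93, 236^8≡91, 236^16≡112, 236^32≡96, 236^64≡269, 236^128≡7
215 = 128 + 64 + 16 + 4 + 2 + 1, so 236^215 ≡ 7·269·112·93·69·236 ≡ 85 (mod 389)
Right side y^r · r^s mod p:
Squares mod 389: 249^1≡249, 249^2≡150, 249^4≡327, 249^8≡343, 249^16≡171, 249^32≡66, 249^64≡77, 249^128≡94
169 = 128 + 32 + 8 + 1, so 249^169 ≡ 94·66·343·249 ≡ 348 (mod 389)
Squares mod 389: 169^1≡169, 169^2≡164, 169^4≡55, 169^8≡302, 169^16≡178, 169^32≡175, 169^64≡283, 169^128≡344
178 = 128 + 32 + 16 + 2, so 169^178 ≡ 344·175·178·164 ≡ 330 (mod 389)
348·330 = 114840 ≡ 85 (mod 389)
85 ≡ 85 (mod 389), so the signature is genuine.

valid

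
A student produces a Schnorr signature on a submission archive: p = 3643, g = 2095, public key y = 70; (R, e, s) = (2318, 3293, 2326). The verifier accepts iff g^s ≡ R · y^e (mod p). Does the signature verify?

does not verify

g^s mod p:
Squares mod 3643: 2095^1≡2095, 2095^2≡2853, 2095^4≡1147, 2095^8≡486, 2095^16≡3044, 2095^32≡1787, 2095^64≡2101, 2095^128≡2528, 2095^256≡962, 2095^512≡122, 2095^1024≡312, 2095^2048≡2626
2326 = 2048 + 256 + 16 + 4 + 2, so 2095^2326 ≡ 2626·962·3044·1147·2853 ≡ 2175 (mod 3643)
R · y^e mod p:
Squares mod 3643: 70^1≡70, 70^2≡1257, 70^4≡2630, 70^8≡2486, 70^16≡1668, 70^32≡2615, 70^64≡314, 70^128≡235, 70^256≡580, 70^512≡1244, 70^1024≡2904, 70^2048≡3314
3293 = 2048 + 1024 + 128 + 64 + 16 + 8 + 4 + 1, so 70^3293 ≡ 3314·2904·235·314·1668·2486·2630·70 ≡ 460 (mod 3643)
2318·460 = 1066280 ≡ 2524 (mod 3643)
2175 ≠ 2524; the check fails.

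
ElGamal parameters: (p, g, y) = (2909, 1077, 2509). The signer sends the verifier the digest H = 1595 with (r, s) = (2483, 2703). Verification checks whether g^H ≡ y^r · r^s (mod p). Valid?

Left side g^H mod p:
1077^2 = 1159929 ≡ 2147
1077^4 ≡ 2147^2 = 4609609 ≡ 1753
1077^8 ≡ 1753^2 = 3073009 ≡ 1105
1077^16 ≡ 1105^2 = 1221025 ≡ 2154
1077^32 ≡ 2154^2 = 4639716 ≡ 2770
1077^64 ≡ 2770^2 = 7672900 ≡ 1867
1077^128 ≡ 1867^2 = 3485689 ≡ 707
1077^256 ≡ 707^2 = 499849 ≡ 2410
1077^512 ≡ 2410^2 = 5808100 ≡ 1736
1077^1024 ≡ 1736^2 = 3013696 ≡ 2881
1595 = 1024 + 512 + 32 + 16 + 8 + 2 + 1, so 1077^1595 ≡ 2881·1736·2770·2154·1105·2147·1077 ≡ 1987 (mod 2909)
Right side y^r · r^s mod p:
2509^2 = 6295081 ≡ 5
2509^4 ≡ 5^2 = 25
2509^8 ≡ 25^2 = 625
2509^16 ≡ 625^2 = 390625 ≡ 819
2509^32 ≡ 819^2 = 670761 ≡ 1691
2509^64 ≡ 1691^2 = 2859481 ≡ 2843
2509^128 ≡ 2843^2 = 8082649 ≡ 1447
2509^256 ≡ 1447^2 = 2093809 ≡ 2238
2509^512 ≡ 2238^2 = 5008644 ≡ 2255
2509^1024 ≡ 2255^2 = 5085025 ≡ 93
2509^2048 ≡ 93^2 = 8649 ≡ 2831
2483 = 2048 + 256 + 128 + 32 + 16 + 2 + 1, so 2509^2483 ≡ 2831·2238·1447·1691·819·5·2509 ≡ 880 (mod 2909)
2483^2 = 6165289 ≡ 1118
2483^4 ≡ 1118^2 = 1249924 ≡ 1963
2483^8 ≡ 1963^2 = 3853369 ≡ 1853
2483^16 ≡ 1853^2 = 3433609 ≡ 989
2483^32 ≡ 989^2 = 978121 ≡ 697
2483^64 ≡ 697^2 = 485809 ≡ 6
2483^128 ≡ 6^2 = 36
2483^256 ≡ 36^2 = 1296
2483^512 ≡ 1296^2 = 1679616 ≡ 1123
2483^1024 ≡ 1123^2 = 1261129 ≡ 1532
2483^2048 ≡ 1532^2 = 2347024 ≡ 2370
2703 = 2048 + 512 + 128 + 8 + 4 + 2 + 1, so 2483^2703 ≡ 2370·1123·36·1853·1963·1118·2483 ≡ 2703 (mod 2909)
880·2703 = 2378640 ≡ 1987 (mod 2909)
1987 ≡ 1987 (mod 2909), so the signature is genuine.

yes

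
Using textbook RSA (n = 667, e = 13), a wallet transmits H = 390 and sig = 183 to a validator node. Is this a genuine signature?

genuine

sig^2 ≡ 183^2 = 33489 ≡ 139
sig^4 ≡ 139^2 = 19321 ≡ 645
sig^8 ≡ 645^2 = 416025 ≡ 484
13 = 8 + 4 + 1, so sig^13 ≡ 484·645·183 ≡ 390 (mod 667)
sig^13 mod 667 = 390 matches H.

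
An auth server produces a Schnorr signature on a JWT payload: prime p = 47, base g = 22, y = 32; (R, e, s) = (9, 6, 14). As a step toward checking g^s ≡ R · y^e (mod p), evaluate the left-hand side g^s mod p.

24

22^2 = 484 ≡ 14
22^4 ≡ 14^2 = 196 ≡ 8
22^8 ≡ 8^2 = 64 ≡ 17
14 = 8 + 4 + 2, so 22^14 ≡ 17·8·14 ≡ 24 (mod 47)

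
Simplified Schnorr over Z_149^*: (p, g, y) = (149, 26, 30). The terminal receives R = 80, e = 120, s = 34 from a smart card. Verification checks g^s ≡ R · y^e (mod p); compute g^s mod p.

Squares mod 149: 26^1≡26, 26^2≡80, 26^4≡142, 26^8≡49, 26^16≡17, 26^32≡140
34 = 32 + 2, so 26^34 ≡ 140·80 ≡ 25 (mod 149)

25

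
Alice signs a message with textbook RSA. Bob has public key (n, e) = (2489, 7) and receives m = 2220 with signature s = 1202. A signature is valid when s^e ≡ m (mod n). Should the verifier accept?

s^2 ≡ 1202^2 = 1444804 ≡ 1184
s^4 ≡ 1184^2 = 1401856 ≡ 549
7 = 4 + 2 + 1, so s^7 ≡ 549·1184·1202 ≡ 2220 (mod 2489)
Since 2220 equals the digest 2220, verification succeeds.

accept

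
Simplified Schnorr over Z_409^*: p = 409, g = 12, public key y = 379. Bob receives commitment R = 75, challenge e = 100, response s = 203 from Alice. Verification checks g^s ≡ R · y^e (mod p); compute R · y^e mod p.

375

379^2 = 143641 ≡ 82
379^4 ≡ 82^2 = 6724 ≡ 180
379^8 ≡ 180^2 = 32400 ≡ 89
379^16 ≡ 89^2 = 7921 ≡ 150
379^32 ≡ 150^2 = 22500 ≡ 5
379^64 ≡ 5^2 = 25
100 = 64 + 32 + 4, so 379^100 ≡ 25·5·180 ≡ 5 (mod 409)
R · y^e ≡ 75·5 = 375 ≡ 375 (mod 409)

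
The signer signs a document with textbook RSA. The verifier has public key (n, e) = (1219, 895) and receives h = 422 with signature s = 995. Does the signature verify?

verifies

Squares mod 1219: s^1≡995, s^2≡197, s^4≡1020, s^8≡593, s^16≡577, s^32≡142, s^64≡660, s^128≡417, s^256≡791, s^512≡334
895 = 512 + 256 + 64 + 32 + 16 + 8 + 4 + 2 + 1, so s^895 ≡ 334·791·660·142·577·593·1020·197·995 ≡ 422 (mod 1219)
Since 422 equals the digest 422, verification succeeds.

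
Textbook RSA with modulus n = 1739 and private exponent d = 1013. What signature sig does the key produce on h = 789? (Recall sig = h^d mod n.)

1635

h^2 ≡ 789^2 = 622521 ≡ 1698
h^4 ≡ 1698^2 = 2883204 ≡ 1681
h^8 ≡ 1681^2 = 2825761 ≡ 1625
h^16 ≡ 1625^2 = 2640625 ≡ 823
h^32 ≡ 823^2 = 677329 ≡ 858
h^64 ≡ 858^2 = 736164 ≡ 567
h^128 ≡ 567^2 = 321489 ≡ 1513
h^256 ≡ 1513^2 = 2289169 ≡ 645
h^512 ≡ 645^2 = 416025 ≡ 404
1013 = 512 + 256 + 128 + 64 + 32 + 16 + 4 + 1, so h^1013 ≡ 404·645·1513·567·858·823·1681·789 ≡ 1635 (mod 1739)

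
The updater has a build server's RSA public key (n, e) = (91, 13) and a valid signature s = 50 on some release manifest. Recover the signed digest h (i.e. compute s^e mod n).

s^2 ≡ 50^2 = 2500 ≡ 43
s^4 ≡ 43^2 = 1849 ≡ 29
s^8 ≡ 29^2 = 841 ≡ 22
13 = 8 + 4 + 1, so s^13 ≡ 22·29·50 ≡ 50 (mod 91)

50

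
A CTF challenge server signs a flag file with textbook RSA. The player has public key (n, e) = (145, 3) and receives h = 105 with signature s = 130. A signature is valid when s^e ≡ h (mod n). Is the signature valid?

valid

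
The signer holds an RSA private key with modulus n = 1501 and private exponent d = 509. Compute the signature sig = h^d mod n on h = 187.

897

h^2 ≡ 187^2 = 34969 ≡ 446
h^4 ≡ 446^2 = 198916 ≡ 784
h^8 ≡ 784^2 = 614656 ≡ 747
h^16 ≡ 747^2 = 558009 ≡ 1138
h^32 ≡ 1138^2 = 1295044 ≡ 1182
h^64 ≡ 1182^2 = 1397124 ≡ 1194
h^128 ≡ 1194^2 = 1425636 ≡ 1187
h^256 ≡ 1187^2 = 1408969 ≡ 1031
509 = 256 + 128 + 64 + 32 + 16 + 8 + 4 + 1, so h^509 ≡ 1031·1187·1194·1182·1138·747·784·187 ≡ 897 (mod 1501)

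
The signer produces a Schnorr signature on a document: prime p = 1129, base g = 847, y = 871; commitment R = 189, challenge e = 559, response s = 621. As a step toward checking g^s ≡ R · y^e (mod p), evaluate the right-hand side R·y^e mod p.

871^559 mod 1129 = 1048
R · y^e ≡ 189·1048 = 198072 ≡ 497 (mod 1129)

497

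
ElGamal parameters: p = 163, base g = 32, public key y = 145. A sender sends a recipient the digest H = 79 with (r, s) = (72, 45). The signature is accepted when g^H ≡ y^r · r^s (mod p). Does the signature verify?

Left side g^H mod p:
32^2 = 1024 ≡ 46
32^4 ≡ 46^2 = 2116 ≡ 160
32^8 ≡ 160^2 = 25600 ≡ 9
32^16 ≡ 9^2 = 81
32^32 ≡ 81^2 = 6561 ≡ 41
32^64 ≡ 41^2 = 1681 ≡ 51
79 = 64 + 8 + 4 + 2 + 1, so 32^79 ≡ 51·9·160·46·32 ≡ 124 (mod 163)
Right side y^r · r^s mod p:
145^2 = 21025 ≡ 161
145^4 ≡ 161^2 = 25921 ≡ 4
145^8 ≡ 4^2 = 16
145^16 ≡ 16^2 = 256 ≡ 93
145^32 ≡ 93^2 = 8649 ≡ 10
145^64 ≡ 10^2 = 100
72 = 64 + 8, so 145^72 ≡ 100·16 ≡ 133 (mod 163)
72^2 = 5184 ≡ 131
72^4 ≡ 131^2 = 17161 ≡ 46
72^8 ≡ 46^2 = 2116 ≡ 160
72^16 ≡ 160^2 = 25600 ≡ 9
72^32 ≡ 9^2 = 81
45 = 32 + 8 + 4 + 1, so 72^45 ≡ 81·160·46·72 ≡ 78 (mod 163)
133·78 = 10374 ≡ 105 (mod 163)
124 ≠ 105, so verification fails.

does not verify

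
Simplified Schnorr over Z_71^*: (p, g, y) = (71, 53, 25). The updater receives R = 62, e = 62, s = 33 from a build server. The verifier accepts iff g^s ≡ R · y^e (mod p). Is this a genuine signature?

g^s mod p:
Squares mod 71: 53^1≡53, 53^2≡40, 53^4≡38, 53^8≡24, 53^16≡8, 53^32≡64
33 = 32 + 1, so 53^33 ≡ 64·53 ≡ 55 (mod 71)
R · y^e mod p:
Squares mod 71: 25^1≡25, 25^2≡57, 25^4≡54, 25^8≡5, 25^16≡25, 25^32≡57
62 = 32 + 16 + 8 + 4 + 2, so 25^62 ≡ 57·25·5·54·57 ≡ 57 (mod 71)
62·57 = 3534 ≡ 55 (mod 71)
55 ≡ 55 (mod 71); signature holds.

genuine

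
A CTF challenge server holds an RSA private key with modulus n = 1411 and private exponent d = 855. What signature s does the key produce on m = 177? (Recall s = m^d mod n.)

m^2 ≡ 177^2 = 31329 ≡ 287
m^4 ≡ 287^2 = 82369 ≡ 531
m^8 ≡ 531^2 = 281961 ≡ 1172
m^16 ≡ 1172^2 = 1373584 ≡ 681
m^32 ≡ 681^2 = 463761 ≡ 953
m^64 ≡ 953^2 = 908209 ≡ 936
m^128 ≡ 936^2 = 876096 ≡ 1276
m^256 ≡ 1276^2 = 1628176 ≡ 1293
m^512 ≡ 1293^2 = 1671849 ≡ 1225
855 = 512 + 256 + 64 + 16 + 4 + 2 + 1, so m^855 ≡ 1225·1293·936·681·531·287·177 ≡ 369 (mod 1411)

369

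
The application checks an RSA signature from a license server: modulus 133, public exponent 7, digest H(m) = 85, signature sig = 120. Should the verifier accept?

accept

Squares mod 133: sig^1≡120, sig^2≡36, sig^4≡99
7 = 4 + 2 + 1, so sig^7 ≡ 99·36·120 ≡ 85 (mod 133)
Since 85 equals the digest 85, verification succeeds.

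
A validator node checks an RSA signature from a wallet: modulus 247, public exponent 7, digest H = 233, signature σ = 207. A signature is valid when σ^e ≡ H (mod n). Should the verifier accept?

accept

Squares mod 247: σ^1≡207, σ^2≡118, σ^4≡92
7 = 4 + 2 + 1, so σ^7 ≡ 92·118·207 ≡ 233 (mod 247)
233 = H, so the signature checks out.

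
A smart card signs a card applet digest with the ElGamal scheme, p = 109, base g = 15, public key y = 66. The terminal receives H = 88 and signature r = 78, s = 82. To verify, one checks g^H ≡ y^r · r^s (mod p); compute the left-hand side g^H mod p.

22

Squares mod 109: 15^1≡15, 15^2≡7, 15^4≡49, 15^8≡3, 15^16≡9, 15^32≡81, 15^64≡21
88 = 64 + 16 + 8, so 15^88 ≡ 21·9·3 ≡ 22 (mod 109)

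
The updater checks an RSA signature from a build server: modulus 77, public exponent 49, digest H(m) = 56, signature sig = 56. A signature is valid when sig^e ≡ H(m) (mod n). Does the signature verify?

verifies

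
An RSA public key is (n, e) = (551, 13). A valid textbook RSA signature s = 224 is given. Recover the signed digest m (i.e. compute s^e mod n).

504

s^2 ≡ 224^2 = 50176 ≡ 35
s^4 ≡ 35^2 = 1225 ≡ 123
s^8 ≡ 123^2 = 15129 ≡ 252
13 = 8 + 4 + 1, so s^13 ≡ 252·123·224 ≡ 504 (mod 551)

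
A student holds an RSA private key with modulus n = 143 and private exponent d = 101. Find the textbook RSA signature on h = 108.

75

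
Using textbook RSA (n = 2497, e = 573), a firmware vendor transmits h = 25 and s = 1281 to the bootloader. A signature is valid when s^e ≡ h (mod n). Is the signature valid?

invalid

Squares mod 2497: s^1≡1281, s^2≡432, s^4≡1846, s^8≡1808, s^16≡291, s^32≡2280, s^64≡2143, s^128≡466, s^256≡2414, s^512≡1895
573 = 512 + 32 + 16 + 8 + 4 + 1, so s^573 ≡ 1895·2280·291·1808·1846·1281 ≡ 235 (mod 2497)
235 ≠ 25, so verification fails.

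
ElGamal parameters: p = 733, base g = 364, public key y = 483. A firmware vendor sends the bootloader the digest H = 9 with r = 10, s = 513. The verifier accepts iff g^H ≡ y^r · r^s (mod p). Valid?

no

Left side g^H mod p:
364^9 mod 733 = 642
Right side y^r · r^s mod p:
483^10 mod 733 = 729
10^513 mod 733 = 183
729·183 = 133407 ≡ 1 (mod 733)
642 ≠ 1, so verification fails.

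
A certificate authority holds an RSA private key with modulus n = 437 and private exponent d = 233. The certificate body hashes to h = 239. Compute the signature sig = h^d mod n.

311

h^2 ≡ 239^2 = 57121 ≡ 311
h^4 ≡ 311^2 = 96721 ≡ 144
h^8 ≡ 144^2 = 20736 ≡ 197
h^16 ≡ 197^2 = 38809 ≡ 353
h^32 ≡ 353^2 = 124609 ≡ 64
h^64 ≡ 64^2 = 4096 ≡ 163
h^128 ≡ 163^2 = 26569 ≡ 349
233 = 128 + 64 + 32 + 8 + 1, so h^233 ≡ 349·163·64·197·239 ≡ 311 (mod 437)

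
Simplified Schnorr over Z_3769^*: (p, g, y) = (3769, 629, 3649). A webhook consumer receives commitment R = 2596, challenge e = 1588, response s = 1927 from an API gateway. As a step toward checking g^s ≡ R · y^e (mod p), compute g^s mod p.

142

629^2 = 395641 ≡ 3665
629^4 ≡ 3665^2 = 13432225 ≡ 3278
629^8 ≡ 3278^2 = 10745284 ≡ 3634
629^16 ≡ 3634^2 = 13205956 ≡ 3149
629^32 ≡ 3149^2 = 9916201 ≡ 3731
629^64 ≡ 3731^2 = 13920361 ≡ 1444
629^128 ≡ 1444^2 = 2085136 ≡ 879
629^256 ≡ 879^2 = 772641 ≡ 3765
629^512 ≡ 3765^2 = 14175225 ≡ 16
629^1024 ≡ 16^2 = 256
1927 = 1024 + 512 + 256 + 128 + 4 + 2 + 1, so 629^1927 ≡ 256·16·3765·879·3278·3665·629 ≡ 142 (mod 3769)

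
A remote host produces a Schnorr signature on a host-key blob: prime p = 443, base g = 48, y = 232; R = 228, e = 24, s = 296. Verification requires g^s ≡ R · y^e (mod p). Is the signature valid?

invalid

g^s mod p:
48^296 mod 443 = 250
R · y^e mod p:
232^24 mod 443 = 126
228·126 = 28728 ≡ 376 (mod 443)
250 ≠ 376; the check fails.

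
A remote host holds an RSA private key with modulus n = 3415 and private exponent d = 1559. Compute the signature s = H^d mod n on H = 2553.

Squares mod 3415: H^1≡2553, H^2≡1989, H^4≡1551, H^8≡1441, H^16≡161, H^32≡2016, H^64≡406, H^128≡916, H^256≡2381, H^512≡261, H^1024≡3236
1559 = 1024 + 512 + 16 + 4 + 2 + 1, so H^1559 ≡ 3236·261·161·1551·1989·2553 ≡ 2262 (mod 3415)

2262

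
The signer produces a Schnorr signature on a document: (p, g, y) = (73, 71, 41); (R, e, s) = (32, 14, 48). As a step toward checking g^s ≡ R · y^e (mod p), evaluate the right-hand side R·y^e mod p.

Squares mod 73: 41^1≡41, 41^2≡2, 41^4≡4, 41^8≡16
14 = 8 + 4 + 2, so 41^14 ≡ 16·4·2 ≡ 55 (mod 73)
R · y^e ≡ 32·55 = 1760 ≡ 8 (mod 73)

8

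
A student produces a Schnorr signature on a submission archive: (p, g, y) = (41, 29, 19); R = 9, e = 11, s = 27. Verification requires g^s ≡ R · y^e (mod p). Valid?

g^s mod p:
29^2 = 841 ≡ 21
29^4 ≡ 21^2 = 441 ≡ 31
29^8 ≡ 31^2 = 961 ≡ 18
29^16 ≡ 18^2 = 324 ≡ 37
27 = 16 + 8 + 2 + 1, so 29^27 ≡ 37·18·21·29 ≡ 22 (mod 41)
R · y^e mod p:
19^2 = 361 ≡ 33
19^4 ≡ 33^2 = 1089 ≡ 23
19^8 ≡ 23^2 = 529 ≡ 37
11 = 8 + 2 + 1, so 19^11 ≡ 37·33·19 ≡ 34 (mod 41)
9·34 = 306 ≡ 19 (mod 41)
22 ≠ 19; the check fails.

no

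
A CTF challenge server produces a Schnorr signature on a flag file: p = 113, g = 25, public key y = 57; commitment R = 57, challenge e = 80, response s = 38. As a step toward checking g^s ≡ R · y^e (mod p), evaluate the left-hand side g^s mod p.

8

25^2 = 625 ≡ 60
25^4 ≡ 60^2 = 3600 ≡ 97
25^8 ≡ 97^2 = 9409 ≡ 30
25^16 ≡ 30^2 = 900 ≡ 109
25^32 ≡ 109^2 = 11881 ≡ 16
38 = 32 + 4 + 2, so 25^38 ≡ 16·97·60 ≡ 8 (mod 113)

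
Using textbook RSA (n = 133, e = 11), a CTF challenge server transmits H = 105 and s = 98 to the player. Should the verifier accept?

s^2 ≡ 98^2 = 9604 ≡ 28
s^4 ≡ 28^2 = 784 ≡ 119
s^8 ≡ 119^2 = 14161 ≡ 63
11 = 8 + 2 + 1, so s^11 ≡ 63·28·98 ≡ 105 (mod 133)
s^11 mod 133 = 105 matches H.

accept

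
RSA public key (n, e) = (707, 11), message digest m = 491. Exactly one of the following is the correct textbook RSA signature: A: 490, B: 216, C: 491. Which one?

C

Candidate A: Squares mod 707: 490^1≡490, 490^2≡427, 490^4≡630, 490^8≡273; 11 = 8 + 2 + 1, so 490^11 ≡ 273·427·490 ≡ 553 (mod 707)
Candidate B: Squares mod 707: 216^1≡216, 216^2≡701, 216^4≡36, 216^8≡589; 11 = 8 + 2 + 1, so 216^11 ≡ 589·701·216 ≡ 216 (mod 707)
Candidate C: Squares mod 707: 491^1≡491, 491^2≡701, 491^4≡36, 491^8≡589; 11 = 8 + 2 + 1, so 491^11 ≡ 589·701·491 ≡ 491 (mod 707)
  → matches m = 491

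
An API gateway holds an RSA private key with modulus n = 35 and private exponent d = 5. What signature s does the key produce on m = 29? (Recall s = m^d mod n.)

m^2 ≡ 29^2 = 841 ≡ 1
m^4 ≡ 1^2 = 1
5 = 4 + 1, so m^5 ≡ 1·29 ≡ 29 (mod 35)

29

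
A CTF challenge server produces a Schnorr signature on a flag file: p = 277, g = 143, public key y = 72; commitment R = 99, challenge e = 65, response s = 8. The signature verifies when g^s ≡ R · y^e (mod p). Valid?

g^s mod p:
143^2 = 20449 ≡ 228
143^4 ≡ 228^2 = 51984 ≡ 185
143^8 ≡ 185^2 = 34225 ≡ 154
R · y^e mod p:
72^2 = 5184 ≡ 198
72^4 ≡ 198^2 = 39204 ≡ 147
72^8 ≡ 147^2 = 21609 ≡ 3
72^16 ≡ 3^2 = 9
72^32 ≡ 9^2 = 81
72^64 ≡ 81^2 = 6561 ≡ 190
65 = 64 + 1, so 72^65 ≡ 190·72 ≡ 107 (mod 277)
99·107 = 10593 ≡ 67 (mod 277)
154 ≠ 67; the check fails.

no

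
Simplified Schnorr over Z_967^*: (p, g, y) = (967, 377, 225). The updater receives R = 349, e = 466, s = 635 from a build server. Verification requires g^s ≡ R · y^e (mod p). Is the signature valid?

valid

g^s mod p:
Squares mod 967: 377^1≡377, 377^2≡947, 377^4≡400, 377^8≡445, 377^16≡757, 377^32≡585, 377^64≡874, 377^128≡913, 377^256≡15, 377^512≡225
635 = 512 + 64 + 32 + 16 + 8 + 2 + 1, so 377^635 ≡ 225·874·585·757·445·947·377 ≡ 494 (mod 967)
R · y^e mod p:
Squares mod 967: 225^1≡225, 225^2≡341, 225^4≡241, 225^8≡61, 225^16≡820, 225^32≡335, 225^64≡53, 225^128≡875, 225^256≡728
466 = 256 + 128 + 64 + 16 + 2, so 225^466 ≡ 728·875·53·820·341 ≡ 913 (mod 967)
349·913 = 318637 ≡ 494 (mod 967)
494 ≡ 494 (mod 967); signature holds.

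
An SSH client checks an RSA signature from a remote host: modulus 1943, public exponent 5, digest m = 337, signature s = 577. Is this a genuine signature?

genuine

s^5 mod 1943 = 337
337 = m, so the signature checks out.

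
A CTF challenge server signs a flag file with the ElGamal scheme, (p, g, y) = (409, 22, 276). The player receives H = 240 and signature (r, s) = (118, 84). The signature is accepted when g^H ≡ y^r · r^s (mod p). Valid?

no

Left side g^H mod p:
22^2 = 484 ≡ 75
22^4 ≡ 75^2 = 5625 ≡ 308
22^8 ≡ 308^2 = 94864 ≡ 385
22^16 ≡ 385^2 = 148225 ≡ 167
22^32 ≡ 167^2 = 27889 ≡ 77
22^64 ≡ 77^2 = 5929 ≡ 203
22^128 ≡ 203^2 = 41209 ≡ 309
240 = 128 + 64 + 32 + 16, so 22^240 ≡ 309·203·77·167 ≡ 6 (mod 409)
Right side y^r · r^s mod p:
276^2 = 76176 ≡ 102
276^4 ≡ 102^2 = 10404 ≡ 179
276^8 ≡ 179^2 = 32041 ≡ 139
276^16 ≡ 139^2 = 19321 ≡ 98
276^32 ≡ 98^2 = 9604 ≡ 197
276^64 ≡ 197^2 = 38809 ≡ 363
118 = 64 + 32 + 16 + 4 + 2, so 276^118 ≡ 363·197·98·179·102 ≡ 98 (mod 409)
118^2 = 13924 ≡ 18
118^4 ≡ 18^2 = 324
118^8 ≡ 324^2 = 104976 ≡ 272
118^16 ≡ 272^2 = 73984 ≡ 364
118^32 ≡ 364^2 = 132496 ≡ 389
118^64 ≡ 389^2 = 151321 ≡ 400
84 = 64 + 16 + 4, so 118^84 ≡ 400·364·324 ≡ 340 (mod 409)
98·340 = 33320 ≡ 191 (mod 409)
6 ≠ 191, so verification fails.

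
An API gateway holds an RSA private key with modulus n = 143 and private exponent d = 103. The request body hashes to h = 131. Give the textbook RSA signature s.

131

Squares mod 143: h^1≡131, h^2≡1, h^4≡1, h^8≡1, h^16≡1, h^32≡1, h^64≡1
103 = 64 + 32 + 4 + 2 + 1, so h^103 ≡ 1·1·1·1·131 ≡ 131 (mod 143)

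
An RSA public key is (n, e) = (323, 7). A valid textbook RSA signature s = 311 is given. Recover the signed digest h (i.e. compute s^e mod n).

197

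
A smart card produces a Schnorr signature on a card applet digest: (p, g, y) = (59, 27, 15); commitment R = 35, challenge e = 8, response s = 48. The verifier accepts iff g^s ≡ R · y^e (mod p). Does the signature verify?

g^s mod p:
Squares mod 59: 27^1≡27, 27^2≡21, 27^4≡28, 27^8≡17, 27^16≡53, 27^32≡36
48 = 32 + 16, so 27^48 ≡ 36·53 ≡ 20 (mod 59)
R · y^e mod p:
Squares mod 59: 15^1≡15, 15^2≡48, 15^4≡3, 15^8≡9
15^8 ≡ 9 (mod 59)
35·9 = 315 ≡ 20 (mod 59)
20 ≡ 20 (mod 59); signature holds.

verifies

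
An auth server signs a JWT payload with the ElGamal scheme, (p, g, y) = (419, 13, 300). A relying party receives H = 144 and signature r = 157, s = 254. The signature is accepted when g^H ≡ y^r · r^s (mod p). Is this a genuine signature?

forged

Left side g^H mod p:
13^2 = 169
13^4 ≡ 169^2 = 28561 ≡ 69
13^8 ≡ 69^2 = 4761 ≡ 152
13^16 ≡ 152^2 = 23104 ≡ 59
13^32 ≡ 59^2 = 3481 ≡ 129
13^64 ≡ 129^2 = 16641 ≡ 300
13^128 ≡ 300^2 = 90000 ≡ 334
144 = 128 + 16, so 13^144 ≡ 334·59 ≡ 13 (mod 419)
Right side y^r · r^s mod p:
300^2 = 90000 ≡ 334
300^4 ≡ 334^2 = 111556 ≡ 102
300^8 ≡ 102^2 = 10404 ≡ 348
300^16 ≡ 348^2 = 121104 ≡ 13
300^32 ≡ 13^2 = 169
300^64 ≡ 169^2 = 28561 ≡ 69
300^128 ≡ 69^2 = 4761 ≡ 152
157 = 128 + 16 + 8 + 4 + 1, so 300^157 ≡ 152·13·348·102·300 ≡ 59 (mod 419)
157^2 = 24649 ≡ 347
157^4 ≡ 347^2 = 120409 ≡ 156
157^8 ≡ 156^2 = 24336 ≡ 34
157^16 ≡ 34^2 = 1156 ≡ 318
157^32 ≡ 318^2 = 101124 ≡ 145
157^64 ≡ 145^2 = 21025 ≡ 75
157^128 ≡ 75^2 = 5625 ≡ 178
254 = 128 + 64 + 32 + 16 + 8 + 4 + 2, so 157^254 ≡ 178·75·145·318·34·156·347 ≡ 235 (mod 419)
59·235 = 13865 ≡ 38 (mod 419)
13 ≠ 38, so verification fails.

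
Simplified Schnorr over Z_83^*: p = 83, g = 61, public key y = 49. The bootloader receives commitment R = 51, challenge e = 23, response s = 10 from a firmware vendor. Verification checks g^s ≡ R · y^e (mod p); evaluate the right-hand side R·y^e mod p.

16

Squares mod 83: 49^1≡49, 49^2≡77, 49^4≡36, 49^8≡51, 49^16≡28
23 = 16 + 4 + 2 + 1, so 49^23 ≡ 28·36·77·49 ≡ 41 (mod 83)
R · y^e ≡ 51·41 = 2091 ≡ 16 (mod 83)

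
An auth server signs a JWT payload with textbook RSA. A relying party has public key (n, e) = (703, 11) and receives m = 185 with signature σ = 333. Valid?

yes

σ^2 ≡ 333^2 = 110889 ≡ 518
σ^4 ≡ 518^2 = 268324 ≡ 481
σ^8 ≡ 481^2 = 231361 ≡ 74
11 = 8 + 2 + 1, so σ^11 ≡ 74·518·333 ≡ 185 (mod 703)
Since 185 equals the digest 185, verification succeeds.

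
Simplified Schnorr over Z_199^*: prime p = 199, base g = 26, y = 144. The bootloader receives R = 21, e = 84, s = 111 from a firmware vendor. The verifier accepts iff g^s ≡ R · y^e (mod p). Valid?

no

g^s mod p:
Squares mod 199: 26^1≡26, 26^2≡79, 26^4≡72, 26^8≡10, 26^16≡100, 26^32≡50, 26^64≡112
111 = 64 + 32 + 8 + 4 + 2 + 1, so 26^111 ≡ 112·50·10·72·79·26 ≡ 123 (mod 199)
R · y^e mod p:
Squares mod 199: 144^1≡144, 144^2≡40, 144^4≡8, 144^8≡64, 144^16≡116, 144^32≡123, 144^64≡5
84 = 64 + 16 + 4, so 144^84 ≡ 5·116·8 ≡ 63 (mod 199)
21·63 = 1323 ≡ 129 (mod 199)
123 ≠ 129; the check fails.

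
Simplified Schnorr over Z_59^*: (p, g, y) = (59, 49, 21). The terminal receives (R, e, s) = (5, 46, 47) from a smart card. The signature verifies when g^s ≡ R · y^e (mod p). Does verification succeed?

fails

g^s mod p:
49^2 = 2401 ≡ 41
49^4 ≡ 41^2 = 1681 ≡ 29
49^8 ≡ 29^2 = 841 ≡ 15
49^16 ≡ 15^2 = 225 ≡ 48
49^32 ≡ 48^2 = 2304 ≡ 3
47 = 32 + 8 + 4 + 2 + 1, so 49^47 ≡ 3·15·29·41·49 ≡ 21 (mod 59)
R · y^e mod p:
21^2 = 441 ≡ 28
21^4 ≡ 28^2 = 784 ≡ 17
21^8 ≡ 17^2 = 289 ≡ 53
21^16 ≡ 53^2 = 2809 ≡ 36
21^32 ≡ 36^2 = 1296 ≡ 57
46 = 32 + 8 + 4 + 2, so 21^46 ≡ 57·53·17·28 ≡ 48 (mod 59)
5·48 = 240 ≡ 4 (mod 59)
21 ≠ 4; the check fails.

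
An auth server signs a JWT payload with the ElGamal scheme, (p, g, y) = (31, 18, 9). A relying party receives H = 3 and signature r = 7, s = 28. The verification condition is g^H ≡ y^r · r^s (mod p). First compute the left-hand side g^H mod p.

4

18^2 = 324 ≡ 14
3 = 2 + 1, so 18^3 ≡ 14·18 ≡ 4 (mod 31)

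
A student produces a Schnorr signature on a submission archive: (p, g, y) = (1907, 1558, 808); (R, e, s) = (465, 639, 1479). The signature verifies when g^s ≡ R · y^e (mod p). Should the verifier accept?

accept

g^s mod p:
Squares mod 1907: 1558^1≡1558, 1558^2≡1660, 1558^4≡1892, 1558^8≡225, 1558^16≡1043, 1558^32≡859, 1558^64≡1779, 1558^128≡1128, 1558^256≡415, 1558^512≡595, 1558^1024≡1230
1479 = 1024 + 256 + 128 + 64 + 4 + 2 + 1, so 1558^1479 ≡ 1230·415·1128·1779·1892·1660·1558 ≡ 1896 (mod 1907)
R · y^e mod p:
Squares mod 1907: 808^1≡808, 808^2≡670, 808^4≡755, 808^8≡1739, 808^16≡1526, 808^32≡229, 808^64≡952, 808^128≡479, 808^256≡601, 808^512≡778
639 = 512 + 64 + 32 + 16 + 8 + 4 + 2 + 1, so 808^639 ≡ 778·952·229·1526·1739·755·670·808 ≡ 853 (mod 1907)
465·853 = 396645 ≡ 1896 (mod 1907)
1896 ≡ 1896 (mod 1907); signature holds.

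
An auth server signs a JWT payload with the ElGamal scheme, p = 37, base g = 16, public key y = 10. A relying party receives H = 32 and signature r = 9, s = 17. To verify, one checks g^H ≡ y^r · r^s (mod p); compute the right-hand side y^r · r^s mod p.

33

10^2 = 100 ≡ 26
10^4 ≡ 26^2 = 676 ≡ 10
10^8 ≡ 10^2 = 100 ≡ 26
9 = 8 + 1, so 10^9 ≡ 26·10 ≡ 1 (mod 37)
9^2 = 81 ≡ 7
9^4 ≡ 7^2 = 49 ≡ 12
9^8 ≡ 12^2 = 144 ≡ 33
9^16 ≡ 33^2 = 1089 ≡ 16
17 = 16 + 1, so 9^17 ≡ 16·9 ≡ 33 (mod 37)
y^r · r^s ≡ 1·33 = 33 ≡ 33 (mod 37)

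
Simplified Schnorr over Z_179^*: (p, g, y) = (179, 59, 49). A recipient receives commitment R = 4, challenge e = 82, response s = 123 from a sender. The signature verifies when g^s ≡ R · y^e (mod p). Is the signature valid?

valid

g^s mod p:
59^123 mod 179 = 100
R · y^e mod p:
49^82 mod 179 = 25
4·25 = 100 ≡ 100 (mod 179)
100 ≡ 100 (mod 179); signature holds.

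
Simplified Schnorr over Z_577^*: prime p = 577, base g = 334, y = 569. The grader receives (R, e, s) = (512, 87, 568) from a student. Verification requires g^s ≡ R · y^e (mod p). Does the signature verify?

does not verify

g^s mod p:
Squares mod 577: 334^1≡334, 334^2≡195, 334^4≡520, 334^8≡364, 334^16≡363, 334^32≡213, 334^64≡363, 334^128≡213, 334^256≡363, 334^512≡213
568 = 512 + 32 + 16 + 8, so 334^568 ≡ 213·213·363·364 ≡ 214 (mod 577)
R · y^e mod p:
Squares mod 577: 569^1≡569, 569^2≡64, 569^4≡57, 569^8≡364, 569^16≡363, 569^32≡213, 569^64≡363
87 = 64 + 16 + 4 + 2 + 1, so 569^87 ≡ 363·363·57·64·569 ≡ 406 (mod 577)
512·406 = 207872 ≡ 152 (mod 577)
214 ≠ 152; the check fails.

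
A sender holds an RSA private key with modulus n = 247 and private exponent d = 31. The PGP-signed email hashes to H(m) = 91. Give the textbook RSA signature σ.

Squares mod 247: (H(m))^1≡91, (H(m))^2≡130, (H(m))^4≡104, (H(m))^8≡195, (H(m))^16≡234
31 = 16 + 8 + 4 + 2 + 1, so (H(m))^31 ≡ 234·195·104·130·91 ≡ 143 (mod 247)

143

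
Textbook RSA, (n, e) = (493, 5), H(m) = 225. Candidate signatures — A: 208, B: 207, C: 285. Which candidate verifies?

Candidate A: Squares mod 493: 208^1≡208, 208^2≡373, 208^4≡103; 5 = 4 + 1, so 208^5 ≡ 103·208 ≡ 225 (mod 493)
  → matches H(m) = 225
Candidate B: Squares mod 493: 207^1≡207, 207^2≡451, 207^4≡285; 5 = 4 + 1, so 207^5 ≡ 285·207 ≡ 328 (mod 493)
Candidate C: Squares mod 493: 285^1≡285, 285^2≡373, 285^4≡103; 5 = 4 + 1, so 285^5 ≡ 103·285 ≡ 268 (mod 493)

A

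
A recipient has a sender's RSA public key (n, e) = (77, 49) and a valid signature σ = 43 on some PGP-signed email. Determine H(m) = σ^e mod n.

σ^2 ≡ 43^2 = 1849 ≡ 1
σ^4 ≡ 1^2 = 1
σ^8 ≡ 1^2 = 1
σ^16 ≡ 1^2 = 1
σ^32 ≡ 1^2 = 1
49 = 32 + 16 + 1, so σ^49 ≡ 1·1·43 ≡ 43 (mod 77)

43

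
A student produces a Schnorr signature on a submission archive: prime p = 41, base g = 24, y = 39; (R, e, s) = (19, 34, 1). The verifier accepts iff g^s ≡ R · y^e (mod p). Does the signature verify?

verifies

g^s mod p:
24^1 mod 41 = 24
R · y^e mod p:
39^2 = 1521 ≡ 4
39^4 ≡ 4^2 = 16
39^8 ≡ 16^2 = 256 ≡ 10
39^16 ≡ 10^2 = 100 ≡ 18
39^32 ≡ 18^2 = 324 ≡ 37
34 = 32 + 2, so 39^34 ≡ 37·4 ≡ 25 (mod 41)
19·25 = 475 ≡ 24 (mod 41)
24 ≡ 24 (mod 41); signature holds.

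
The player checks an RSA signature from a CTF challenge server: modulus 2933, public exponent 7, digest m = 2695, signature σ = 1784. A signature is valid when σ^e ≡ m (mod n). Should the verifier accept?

σ^2 ≡ 1784^2 = 3182656 ≡ 351
σ^4 ≡ 351^2 = 123201 ≡ 15
7 = 4 + 2 + 1, so σ^7 ≡ 15·351·1784 ≡ 1294 (mod 2933)
1294 ≠ 2695, so verification fails.

reject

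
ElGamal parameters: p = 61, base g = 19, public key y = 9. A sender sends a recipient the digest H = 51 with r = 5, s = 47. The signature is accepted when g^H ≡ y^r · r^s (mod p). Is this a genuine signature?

Left side g^H mod p:
19^2 = 361 ≡ 56
19^4 ≡ 56^2 = 3136 ≡ 25
19^8 ≡ 25^2 = 625 ≡ 15
19^16 ≡ 15^2 = 225 ≡ 42
19^32 ≡ 42^2 = 1764 ≡ 56
51 = 32 + 16 + 2 + 1, so 19^51 ≡ 56·42·56·19 ≡ 3 (mod 61)
Right side y^r · r^s mod p:
9^2 = 81 ≡ 20
9^4 ≡ 20^2 = 400 ≡ 34
5 = 4 + 1, so 9^5 ≡ 34·9 ≡ 1 (mod 61)
5^2 = 25
5^4 ≡ 25^2 = 625 ≡ 15
5^8 ≡ 15^2 = 225 ≡ 42
5^16 ≡ 42^2 = 1764 ≡ 56
5^32 ≡ 56^2 = 3136 ≡ 25
47 = 32 + 8 + 4 + 2 + 1, so 5^47 ≡ 25·42·15·25·5 ≡ 36 (mod 61)
1·36 = 36 ≡ 36 (mod 61)
3 ≠ 36, so verification fails.

forged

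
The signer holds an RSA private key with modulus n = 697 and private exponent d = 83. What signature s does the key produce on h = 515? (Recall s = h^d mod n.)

h^2 ≡ 515^2 = 265225 ≡ 365
h^4 ≡ 365^2 = 133225 ≡ 98
h^8 ≡ 98^2 = 9604 ≡ 543
h^16 ≡ 543^2 = 294849 ≡ 18
h^32 ≡ 18^2 = 324
h^64 ≡ 324^2 = 104976 ≡ 426
83 = 64 + 16 + 2 + 1, so h^83 ≡ 426·18·365·515 ≡ 482 (mod 697)

482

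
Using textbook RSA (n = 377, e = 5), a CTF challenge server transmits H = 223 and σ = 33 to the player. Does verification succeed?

σ^2 ≡ 33^2 = 1089 ≡ 335
σ^4 ≡ 335^2 = 112225 ≡ 256
5 = 4 + 1, so σ^5 ≡ 256·33 ≡ 154 (mod 377)
The recovered value 154 does not match the digest 223.

fails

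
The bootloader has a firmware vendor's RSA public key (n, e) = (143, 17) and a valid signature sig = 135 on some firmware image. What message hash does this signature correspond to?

sig^2 ≡ 135^2 = 18225 ≡ 64
sig^4 ≡ 64^2 = 4096 ≡ 92
sig^8 ≡ 92^2 = 8464 ≡ 27
sig^16 ≡ 27^2 = 729 ≡ 14
17 = 16 + 1, so sig^17 ≡ 14·135 ≡ 31 (mod 143)

31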